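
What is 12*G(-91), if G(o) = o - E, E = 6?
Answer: -1164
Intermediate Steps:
G(o) = -6 + o (G(o) = o - 1*6 = o - 6 = -6 + o)
12*G(-91) = 12*(-6 - 91) = 12*(-97) = -1164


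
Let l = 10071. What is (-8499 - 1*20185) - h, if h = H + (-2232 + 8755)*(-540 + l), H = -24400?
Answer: -62174997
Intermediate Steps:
h = 62146313 (h = -24400 + (-2232 + 8755)*(-540 + 10071) = -24400 + 6523*9531 = -24400 + 62170713 = 62146313)
(-8499 - 1*20185) - h = (-8499 - 1*20185) - 1*62146313 = (-8499 - 20185) - 62146313 = -28684 - 62146313 = -62174997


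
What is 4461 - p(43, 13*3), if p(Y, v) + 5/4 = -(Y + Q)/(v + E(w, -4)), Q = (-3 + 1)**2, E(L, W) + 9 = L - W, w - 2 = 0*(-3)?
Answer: 40172/9 ≈ 4463.6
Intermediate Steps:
w = 2 (w = 2 + 0*(-3) = 2 + 0 = 2)
E(L, W) = -9 + L - W (E(L, W) = -9 + (L - W) = -9 + L - W)
Q = 4 (Q = (-2)**2 = 4)
p(Y, v) = -5/4 - (4 + Y)/(-3 + v) (p(Y, v) = -5/4 - (Y + 4)/(v + (-9 + 2 - 1*(-4))) = -5/4 - (4 + Y)/(v + (-9 + 2 + 4)) = -5/4 - (4 + Y)/(v - 3) = -5/4 - (4 + Y)/(-3 + v))
4461 - p(43, 13*3) = 4461 - (-1 - 65*3 - 4*43)/(4*(-3 + 13*3)) = 4461 - (-1 - 5*39 - 172)/(4*(-3 + 39)) = 4461 - (-1 - 195 - 172)/(4*36) = 4461 - (-368)/(4*36) = 4461 - 1*(-23/9) = 4461 + 23/9 = 40172/9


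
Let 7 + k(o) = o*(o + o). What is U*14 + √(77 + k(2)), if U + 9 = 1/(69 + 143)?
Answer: -13349/106 + √78 ≈ -117.10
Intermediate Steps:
k(o) = -7 + 2*o² (k(o) = -7 + o*(o + o) = -7 + o*(2*o) = -7 + 2*o²)
U = -1907/212 (U = -9 + 1/(69 + 143) = -9 + 1/212 = -1907/212 ≈ -8.9953)
U*14 + √(77 + k(2)) = -1907/212*14 + √(77 + (-7 + 2*2²)) = -13349/106 + √(77 + (-7 + 2*4)) = -13349/106 + √(77 + (-7 + 8)) = -13349/106 + √(77 + 1) = -13349/106 + √78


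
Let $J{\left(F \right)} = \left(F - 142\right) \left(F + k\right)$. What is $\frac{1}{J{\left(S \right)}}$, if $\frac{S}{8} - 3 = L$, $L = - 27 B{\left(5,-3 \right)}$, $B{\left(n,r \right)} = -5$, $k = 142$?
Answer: $\frac{1}{1198652} \approx 8.3427 \cdot 10^{-7}$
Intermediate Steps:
$L = 135$ ($L = \left(-27\right) \left(-5\right) = 135$)
$S = 1104$ ($S = 24 + 8 \cdot 135 = 24 + 1080 = 1104$)
$J{\left(F \right)} = \left(-142 + F\right) \left(142 + F\right)$ ($J{\left(F \right)} = \left(F - 142\right) \left(F + 142\right) = \left(-142 + F\right) \left(142 + F\right)$)
$\frac{1}{J{\left(S \right)}} = \frac{1}{-20164 + 1104^{2}} = \frac{1}{-20164 + 1218816} = \frac{1}{1198652}$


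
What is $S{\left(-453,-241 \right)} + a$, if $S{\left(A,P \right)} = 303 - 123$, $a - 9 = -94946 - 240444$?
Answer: $-335201$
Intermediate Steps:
$a = -335381$ ($a = 9 - 335390 = -335381$)
$S{\left(A,P \right)} = 180$ ($S{\left(A,P \right)} = 303 - 123 = 180$)
$S{\left(-453,-241 \right)} + a = 180 - 335381 = -335201$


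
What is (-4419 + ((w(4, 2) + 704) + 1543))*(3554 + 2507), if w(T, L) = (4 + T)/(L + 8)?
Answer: -65798216/5 ≈ -1.3160e+7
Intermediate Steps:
w(T, L) = (4 + T)/(8 + L)
(-4419 + ((w(4, 2) + 704) + 1543))*(3554 + 2507) = (-4419 + (((4 + 4)/(8 + 2) + 704) + 1543))*(3554 + 2507) = (-4419 + ((8/10 + 704) + 1543))*6061 = (-4419 + (((1/10)*8 + 704) + 1543))*6061 = (-4419 + ((4/5 + 704) + 1543))*6061 = (-4419 + (3524/5 + 1543))*6061 = (-4419 + 11239/5)*6061 = -10856/5*6061 = -65798216/5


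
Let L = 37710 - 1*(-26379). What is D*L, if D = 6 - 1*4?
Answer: 128178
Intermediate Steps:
L = 64089 (L = 37710 + 26379 = 64089)
D = 2 (D = 6 - 4 = 2)
D*L = 2*64089 = 128178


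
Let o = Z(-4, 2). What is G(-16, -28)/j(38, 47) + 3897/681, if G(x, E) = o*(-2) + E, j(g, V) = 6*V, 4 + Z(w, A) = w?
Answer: 60599/10669 ≈ 5.6799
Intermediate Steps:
Z(w, A) = -4 + w
o = -8 (o = -4 - 4 = -8)
G(x, E) = 16 + E (G(x, E) = -8*(-2) + E = 16 + E)
G(-16, -28)/j(38, 47) + 3897/681 = (16 - 28)/((6*47)) + 3897/681 = -12/282 + 3897*(1/681) = -12*1/282 + 1299/227 = -2/47 + 1299/227 = 60599/10669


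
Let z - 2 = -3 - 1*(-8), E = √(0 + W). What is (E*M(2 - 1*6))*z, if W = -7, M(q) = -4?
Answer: -28*I*√7 ≈ -74.081*I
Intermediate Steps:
E = I*√7 (E = √(0 - 7) = √(-7) = I*√7 ≈ 2.6458*I)
z = 7 (z = 2 + (-3 - 1*(-8)) = 2 + (-3 + 8) = 2 + 5 = 7)
(E*M(2 - 1*6))*z = ((I*√7)*(-4))*7 = -4*I*√7*7 = -28*I*√7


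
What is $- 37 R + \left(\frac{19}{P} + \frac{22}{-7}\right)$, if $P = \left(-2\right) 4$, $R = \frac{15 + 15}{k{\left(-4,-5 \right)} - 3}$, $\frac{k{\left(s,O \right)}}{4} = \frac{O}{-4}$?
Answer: $- \frac{31389}{56} \approx -560.52$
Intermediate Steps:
$k{\left(s,O \right)} = - O$ ($k{\left(s,O \right)} = 4 \frac{O}{-4} = 4 O \left(- \frac{1}{4}\right) = 4 \left(- \frac{O}{4}\right) = - O$)
$R = 15$ ($R = \frac{15 + 15}{\left(-1\right) \left(-5\right) - 3} = \frac{30}{5 - 3} = \frac{30}{2} = 30 \cdot \frac{1}{2} = 15$)
$P = -8$
$- 37 R + \left(\frac{19}{P} + \frac{22}{-7}\right) = \left(-37\right) 15 + \left(\frac{19}{-8} + \frac{22}{-7}\right) = -555 + \left(19 \left(- \frac{1}{8}\right) + 22 \left(- \frac{1}{7}\right)\right) = -555 - \frac{309}{56} = - \frac{31389}{56}$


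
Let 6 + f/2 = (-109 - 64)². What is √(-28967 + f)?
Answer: 3*√3431 ≈ 175.72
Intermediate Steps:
f = 59846 (f = -12 + 2*(-109 - 64)² = -12 + 2*(-173)² = -12 + 2*29929 = -12 + 59858 = 59846)
√(-28967 + f) = √(-28967 + 59846) = √30879 = 3*√3431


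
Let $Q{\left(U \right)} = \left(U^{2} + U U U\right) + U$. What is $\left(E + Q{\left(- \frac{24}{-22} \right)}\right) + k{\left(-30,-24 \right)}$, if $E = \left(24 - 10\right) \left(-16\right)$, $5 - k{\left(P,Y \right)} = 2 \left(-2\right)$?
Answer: $- \frac{281401}{1331} \approx -211.42$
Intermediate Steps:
$k{\left(P,Y \right)} = 9$ ($k{\left(P,Y \right)} = 5 - 2 \left(-2\right) = 5 - -4 = 5 + 4 = 9$)
$E = -224$ ($E = 14 \left(-16\right) = -224$)
$Q{\left(U \right)} = U + U^{2} + U^{3}$ ($Q{\left(U \right)} = \left(U^{2} + U^{2} U\right) + U = \left(U^{2} + U^{3}\right) + U = U + U^{2} + U^{3}$)
$\left(E + Q{\left(- \frac{24}{-22} \right)}\right) + k{\left(-30,-24 \right)} = \left(-224 + - \frac{24}{-22} \left(1 - \frac{24}{-22} + \left(- \frac{24}{-22}\right)^{2}\right)\right) + 9 = \left(-224 + \left(-24\right) \left(- \frac{1}{22}\right) \left(1 - - \frac{12}{11} + \left(\left(-24\right) \left(- \frac{1}{22}\right)\right)^{2}\right)\right) + 9 = \left(-224 + \frac{12 \left(1 + \frac{12}{11} + \left(\frac{12}{11}\right)^{2}\right)}{11}\right) + 9 = \left(-224 + \frac{12 \left(1 + \frac{12}{11} + \frac{144}{121}\right)}{11}\right) + 9 = \left(-224 + \frac{12}{11} \cdot \frac{397}{121}\right) + 9 = \left(-224 + \frac{4764}{1331}\right) + 9 = - \frac{293380}{1331} + 9 = - \frac{281401}{1331}$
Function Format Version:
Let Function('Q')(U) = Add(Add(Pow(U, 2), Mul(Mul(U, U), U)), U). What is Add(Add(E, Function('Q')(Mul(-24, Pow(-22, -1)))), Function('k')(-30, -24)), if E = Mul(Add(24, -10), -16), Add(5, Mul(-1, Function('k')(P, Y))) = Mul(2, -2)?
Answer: Rational(-281401, 1331) ≈ -211.42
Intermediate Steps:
Function('k')(P, Y) = 9 (Function('k')(P, Y) = Add(5, Mul(-1, Mul(2, -2))) = Add(5, Mul(-1, -4)) = Add(5, 4) = 9)
E = -224 (E = Mul(14, -16) = -224)
Function('Q')(U) = Add(U, Pow(U, 2), Pow(U, 3)) (Function('Q')(U) = Add(Add(Pow(U, 2), Mul(Pow(U, 2), U)), U) = Add(Add(Pow(U, 2), Pow(U, 3)), U) = Add(U, Pow(U, 2), Pow(U, 3)))
Add(Add(E, Function('Q')(Mul(-24, Pow(-22, -1)))), Function('k')(-30, -24)) = Add(Add(-224, Mul(Mul(-24, Pow(-22, -1)), Add(1, Mul(-24, Pow(-22, -1)), Pow(Mul(-24, Pow(-22, -1)), 2)))), 9) = Add(Add(-224, Mul(Mul(-24, Rational(-1, 22)), Add(1, Mul(-24, Rational(-1, 22)), Pow(Mul(-24, Rational(-1, 22)), 2)))), 9) = Add(Add(-224, Mul(Rational(12, 11), Add(1, Rational(12, 11), Pow(Rational(12, 11), 2)))), 9) = Add(Add(-224, Mul(Rational(12, 11), Add(1, Rational(12, 11), Rational(144, 121)))), 9) = Add(Add(-224, Mul(Rational(12, 11), Rational(397, 121))), 9) = Add(Add(-224, Rational(4764, 1331)), 9) = Add(Rational(-293380, 1331), 9) = Rational(-281401, 1331)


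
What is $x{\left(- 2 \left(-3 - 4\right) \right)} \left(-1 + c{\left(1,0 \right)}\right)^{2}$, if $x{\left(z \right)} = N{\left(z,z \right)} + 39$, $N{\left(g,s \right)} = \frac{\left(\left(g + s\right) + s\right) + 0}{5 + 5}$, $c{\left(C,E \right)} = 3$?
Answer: $\frac{864}{5} \approx 172.8$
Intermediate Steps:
$N{\left(g,s \right)} = \frac{s}{5} + \frac{g}{10}$ ($N{\left(g,s \right)} = \frac{\left(g + 2 s\right) + 0}{10} = \left(g + 2 s\right) \frac{1}{10} = \frac{s}{5} + \frac{g}{10}$)
$x{\left(z \right)} = 39 + \frac{3 z}{10}$ ($x{\left(z \right)} = \left(\frac{z}{5} + \frac{z}{10}\right) + 39 = \frac{3 z}{10} + 39 = 39 + \frac{3 z}{10}$)
$x{\left(- 2 \left(-3 - 4\right) \right)} \left(-1 + c{\left(1,0 \right)}\right)^{2} = \left(39 + \frac{3 \left(- 2 \left(-3 - 4\right)\right)}{10}\right) \left(-1 + 3\right)^{2} = \left(39 + \frac{3 \left(\left(-2\right) \left(-7\right)\right)}{10}\right) 2^{2} = \left(39 + \frac{3}{10} \cdot 14\right) 4 = \left(39 + \frac{21}{5}\right) 4 = \frac{216}{5} \cdot 4 = \frac{864}{5}$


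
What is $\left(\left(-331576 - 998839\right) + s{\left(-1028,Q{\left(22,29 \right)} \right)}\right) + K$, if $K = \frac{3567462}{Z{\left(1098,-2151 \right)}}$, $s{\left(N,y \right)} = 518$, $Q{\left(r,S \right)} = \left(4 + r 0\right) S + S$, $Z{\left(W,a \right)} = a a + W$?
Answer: $- \frac{2051541809647}{1542633} \approx -1.3299 \cdot 10^{6}$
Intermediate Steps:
$Z{\left(W,a \right)} = W + a^{2}$ ($Z{\left(W,a \right)} = a^{2} + W = W + a^{2}$)
$Q{\left(r,S \right)} = 5 S$ ($Q{\left(r,S \right)} = \left(4 + 0\right) S + S = 4 S + S = 5 S$)
$K = \frac{1189154}{1542633}$ ($K = \frac{3567462}{1098 + \left(-2151\right)^{2}} = \frac{3567462}{1098 + 4626801} = \frac{3567462}{4627899} = 3567462 \cdot \frac{1}{4627899} = \frac{1189154}{1542633} \approx 0.77086$)
$\left(\left(-331576 - 998839\right) + s{\left(-1028,Q{\left(22,29 \right)} \right)}\right) + K = \left(\left(-331576 - 998839\right) + 518\right) + \frac{1189154}{1542633} = \left(-1330415 + 518\right) + \frac{1189154}{1542633} = -1329897 + \frac{1189154}{1542633} = - \frac{2051541809647}{1542633}$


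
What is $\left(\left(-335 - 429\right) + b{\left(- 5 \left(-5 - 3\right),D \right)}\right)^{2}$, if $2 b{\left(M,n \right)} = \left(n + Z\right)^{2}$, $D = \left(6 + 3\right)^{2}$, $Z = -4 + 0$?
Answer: $\frac{19368801}{4} \approx 4.8422 \cdot 10^{6}$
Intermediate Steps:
$Z = -4$
$D = 81$ ($D = 9^{2} = 81$)
$b{\left(M,n \right)} = \frac{\left(-4 + n\right)^{2}}{2}$ ($b{\left(M,n \right)} = \frac{\left(n - 4\right)^{2}}{2} = \frac{\left(-4 + n\right)^{2}}{2}$)
$\left(\left(-335 - 429\right) + b{\left(- 5 \left(-5 - 3\right),D \right)}\right)^{2} = \left(\left(-335 - 429\right) + \frac{\left(-4 + 81\right)^{2}}{2}\right)^{2} = \left(-764 + \frac{77^{2}}{2}\right)^{2} = \left(-764 + \frac{1}{2} \cdot 5929\right)^{2} = \left(-764 + \frac{5929}{2}\right)^{2} = \left(\frac{4401}{2}\right)^{2} = \frac{19368801}{4}$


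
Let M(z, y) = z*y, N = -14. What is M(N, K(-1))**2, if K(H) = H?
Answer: 196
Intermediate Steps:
M(z, y) = y*z
M(N, K(-1))**2 = (-1*(-14))**2 = 14**2 = 196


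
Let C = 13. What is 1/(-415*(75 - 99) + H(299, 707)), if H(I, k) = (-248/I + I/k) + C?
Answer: 211393/2108136454 ≈ 0.00010027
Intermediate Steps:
H(I, k) = 13 - 248/I + I/k (H(I, k) = (-248/I + I/k) + 13 = 13 - 248/I + I/k)
1/(-415*(75 - 99) + H(299, 707)) = 1/(-415*(75 - 99) + (13 - 248/299 + 299/707)) = 1/(-415*(-24) + (13 - 248*1/299 + 299*(1/707))) = 1/(9960 + (13 - 248/299 + 299/707)) = 1/(9960 + 2662174/211393) = 1/(2108136454/211393) = 211393/2108136454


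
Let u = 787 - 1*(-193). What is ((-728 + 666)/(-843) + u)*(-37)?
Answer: -30569474/843 ≈ -36263.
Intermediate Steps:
u = 980 (u = 787 + 193 = 980)
((-728 + 666)/(-843) + u)*(-37) = ((-728 + 666)/(-843) + 980)*(-37) = (-62*(-1/843) + 980)*(-37) = (62/843 + 980)*(-37) = (826202/843)*(-37) = -30569474/843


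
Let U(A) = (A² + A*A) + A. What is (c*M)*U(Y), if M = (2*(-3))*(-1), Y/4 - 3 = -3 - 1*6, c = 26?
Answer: 175968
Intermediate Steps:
Y = -24 (Y = 12 + 4*(-3 - 1*6) = 12 + 4*(-3 - 6) = 12 + 4*(-9) = 12 - 36 = -24)
U(A) = A + 2*A² (U(A) = (A² + A²) + A = 2*A² + A = A + 2*A²)
M = 6 (M = -6*(-1) = 6)
(c*M)*U(Y) = (26*6)*(-24*(1 + 2*(-24))) = 156*(-24*(1 - 48)) = 156*(-24*(-47)) = 156*1128 = 175968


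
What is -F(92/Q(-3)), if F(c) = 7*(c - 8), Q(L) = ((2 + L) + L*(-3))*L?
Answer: 497/6 ≈ 82.833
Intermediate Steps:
Q(L) = L*(2 - 2*L) (Q(L) = ((2 + L) - 3*L)*L = (2 - 2*L)*L = L*(2 - 2*L))
F(c) = -56 + 7*c (F(c) = 7*(-8 + c) = -56 + 7*c)
-F(92/Q(-3)) = -(-56 + 7*(92/((2*(-3)*(1 - 1*(-3)))))) = -(-56 + 7*(92/((2*(-3)*(1 + 3))))) = -(-56 + 7*(92/((2*(-3)*4)))) = -(-56 + 7*(92/(-24))) = -(-56 + 7*(92*(-1/24))) = -(-56 + 7*(-23/6)) = -(-56 - 161/6) = -1*(-497/6) = 497/6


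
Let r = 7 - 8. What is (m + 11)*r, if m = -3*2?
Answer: -5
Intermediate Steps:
m = -6
r = -1
(m + 11)*r = (-6 + 11)*(-1) = 5*(-1) = -5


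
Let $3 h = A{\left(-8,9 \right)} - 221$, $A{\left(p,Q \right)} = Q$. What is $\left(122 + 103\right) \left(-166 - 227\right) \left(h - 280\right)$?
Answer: $31007700$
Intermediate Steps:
$h = - \frac{212}{3}$ ($h = \frac{9 - 221}{3} = \frac{1}{3} \left(-212\right) = - \frac{212}{3} \approx -70.667$)
$\left(122 + 103\right) \left(-166 - 227\right) \left(h - 280\right) = \left(122 + 103\right) \left(-166 - 227\right) \left(- \frac{212}{3} - 280\right) = 225 \left(-393\right) \left(- \frac{1052}{3}\right) = \left(-88425\right) \left(- \frac{1052}{3}\right) = 31007700$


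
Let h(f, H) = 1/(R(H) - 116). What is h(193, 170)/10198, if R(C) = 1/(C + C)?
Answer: -170/201099461 ≈ -8.4535e-7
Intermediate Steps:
R(C) = 1/(2*C)
h(f, H) = 1/(-116 + 1/(2*H)) (h(f, H) = 1/(1/(2*H) - 116) = 1/(-116 + 1/(2*H)))
h(193, 170)/10198 = -2*170/(-1 + 232*170)/10198 = -2*170/(-1 + 39440)*(1/10198) = -2*170/39439*(1/10198) = -2*170*1/39439*(1/10198) = -340/39439*1/10198 = -170/201099461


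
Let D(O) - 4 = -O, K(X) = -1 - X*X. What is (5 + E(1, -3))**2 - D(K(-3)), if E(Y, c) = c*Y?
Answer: -10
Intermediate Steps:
E(Y, c) = Y*c
K(X) = -1 - X**2
D(O) = 4 - O
(5 + E(1, -3))**2 - D(K(-3)) = (5 + 1*(-3))**2 - (4 - (-1 - 1*(-3)**2)) = (5 - 3)**2 - (4 - (-1 - 1*9)) = 2**2 - (4 - (-1 - 9)) = 4 - (4 - 1*(-10)) = 4 - (4 + 10) = 4 - 1*14 = 4 - 14 = -10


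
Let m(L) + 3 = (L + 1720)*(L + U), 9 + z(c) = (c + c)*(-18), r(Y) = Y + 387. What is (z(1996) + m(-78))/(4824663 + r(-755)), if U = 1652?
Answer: 502528/964859 ≈ 0.52083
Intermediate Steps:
r(Y) = 387 + Y
z(c) = -9 - 36*c (z(c) = -9 + (c + c)*(-18) = -9 + (2*c)*(-18) = -9 - 36*c)
m(L) = -3 + (1652 + L)*(1720 + L) (m(L) = -3 + (L + 1720)*(L + 1652) = -3 + (1720 + L)*(1652 + L) = -3 + (1652 + L)*(1720 + L))
(z(1996) + m(-78))/(4824663 + r(-755)) = ((-9 - 36*1996) + (2841437 + (-78)² + 3372*(-78)))/(4824663 + (387 - 755)) = ((-9 - 71856) + (2841437 + 6084 - 263016))/(4824663 - 368) = (-71865 + 2584505)/4824295 = 2512640*(1/4824295) = 502528/964859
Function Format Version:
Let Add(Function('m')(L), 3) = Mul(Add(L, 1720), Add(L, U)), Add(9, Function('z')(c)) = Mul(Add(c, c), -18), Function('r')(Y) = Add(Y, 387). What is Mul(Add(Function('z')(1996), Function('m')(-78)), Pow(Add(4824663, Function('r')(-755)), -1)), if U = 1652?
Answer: Rational(502528, 964859) ≈ 0.52083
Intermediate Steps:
Function('r')(Y) = Add(387, Y)
Function('z')(c) = Add(-9, Mul(-36, c)) (Function('z')(c) = Add(-9, Mul(Add(c, c), -18)) = Add(-9, Mul(Mul(2, c), -18)) = Add(-9, Mul(-36, c)))
Function('m')(L) = Add(-3, Mul(Add(1652, L), Add(1720, L))) (Function('m')(L) = Add(-3, Mul(Add(L, 1720), Add(L, 1652))) = Add(-3, Mul(Add(1720, L), Add(1652, L))) = Add(-3, Mul(Add(1652, L), Add(1720, L))))
Mul(Add(Function('z')(1996), Function('m')(-78)), Pow(Add(4824663, Function('r')(-755)), -1)) = Mul(Add(Add(-9, Mul(-36, 1996)), Add(2841437, Pow(-78, 2), Mul(3372, -78))), Pow(Add(4824663, Add(387, -755)), -1)) = Mul(Add(Add(-9, -71856), Add(2841437, 6084, -263016)), Pow(Add(4824663, -368), -1)) = Mul(Add(-71865, 2584505), Pow(4824295, -1)) = Mul(2512640, Rational(1, 4824295)) = Rational(502528, 964859)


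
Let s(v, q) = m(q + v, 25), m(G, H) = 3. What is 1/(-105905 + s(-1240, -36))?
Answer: -1/105902 ≈ -9.4427e-6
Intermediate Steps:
s(v, q) = 3
1/(-105905 + s(-1240, -36)) = 1/(-105905 + 3) = 1/(-105902) = -1/105902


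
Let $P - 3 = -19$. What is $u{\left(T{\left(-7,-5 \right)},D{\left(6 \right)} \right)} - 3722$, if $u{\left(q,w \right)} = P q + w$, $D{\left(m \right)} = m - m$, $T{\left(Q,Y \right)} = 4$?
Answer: $-3786$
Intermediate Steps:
$D{\left(m \right)} = 0$
$P = -16$ ($P = 3 - 19 = -16$)
$u{\left(q,w \right)} = w - 16 q$ ($u{\left(q,w \right)} = - 16 q + w = w - 16 q$)
$u{\left(T{\left(-7,-5 \right)},D{\left(6 \right)} \right)} - 3722 = \left(0 - 64\right) - 3722 = -64 - 3722 = -3786$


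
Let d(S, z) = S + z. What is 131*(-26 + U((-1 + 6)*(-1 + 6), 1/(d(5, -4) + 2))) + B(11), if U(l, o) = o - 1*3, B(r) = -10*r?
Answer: -11596/3 ≈ -3865.3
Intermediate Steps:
U(l, o) = -3 + o (U(l, o) = o - 3 = -3 + o)
131*(-26 + U((-1 + 6)*(-1 + 6), 1/(d(5, -4) + 2))) + B(11) = 131*(-26 + (-3 + 1/((5 - 4) + 2))) - 10*11 = 131*(-26 + (-3 + 1/(1 + 2))) - 110 = 131*(-26 + (-3 + 1/3)) - 110 = 131*(-26 - 8/3) - 110 = 131*(-86/3) - 110 = -11266/3 - 110 = -11596/3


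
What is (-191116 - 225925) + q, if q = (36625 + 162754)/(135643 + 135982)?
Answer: -113278562246/271625 ≈ -4.1704e+5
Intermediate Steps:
q = 199379/271625 ≈ 0.73402
(-191116 - 225925) + q = (-191116 - 225925) + 199379/271625 = -417041 + 199379/271625 = -113278562246/271625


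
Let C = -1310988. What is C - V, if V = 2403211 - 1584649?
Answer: -2129550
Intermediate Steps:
V = 818562
C - V = -1310988 - 1*818562 = -1310988 - 818562 = -2129550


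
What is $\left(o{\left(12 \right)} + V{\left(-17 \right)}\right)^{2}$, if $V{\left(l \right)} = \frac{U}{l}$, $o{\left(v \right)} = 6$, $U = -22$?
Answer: $\frac{15376}{289} \approx 53.204$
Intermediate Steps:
$V{\left(l \right)} = - \frac{22}{l}$
$\left(o{\left(12 \right)} + V{\left(-17 \right)}\right)^{2} = \left(6 - \frac{22}{-17}\right)^{2} = \left(6 - - \frac{22}{17}\right)^{2} = \left(6 + \frac{22}{17}\right)^{2} = \left(\frac{124}{17}\right)^{2} = \frac{15376}{289}$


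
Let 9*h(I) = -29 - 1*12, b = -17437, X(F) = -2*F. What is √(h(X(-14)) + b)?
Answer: I*√156974/3 ≈ 132.07*I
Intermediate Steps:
h(I) = -41/9 (h(I) = (-29 - 1*12)/9 = (-29 - 12)/9 = (⅑)*(-41) = -41/9)
√(h(X(-14)) + b) = √(-41/9 - 17437) = √(-156974/9) = I*√156974/3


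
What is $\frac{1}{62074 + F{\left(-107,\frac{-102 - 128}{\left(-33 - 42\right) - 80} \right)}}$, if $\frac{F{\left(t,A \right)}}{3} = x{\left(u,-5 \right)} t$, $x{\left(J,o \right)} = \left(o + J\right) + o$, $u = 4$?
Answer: $\frac{1}{64000} \approx 1.5625 \cdot 10^{-5}$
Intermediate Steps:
$x{\left(J,o \right)} = J + 2 o$ ($x{\left(J,o \right)} = \left(J + o\right) + o = J + 2 o$)
$F{\left(t,A \right)} = - 18 t$ ($F{\left(t,A \right)} = 3 \left(4 + 2 \left(-5\right)\right) t = 3 \left(4 - 10\right) t = 3 \left(- 6 t\right) = - 18 t$)
$\frac{1}{62074 + F{\left(-107,\frac{-102 - 128}{\left(-33 - 42\right) - 80} \right)}} = \frac{1}{62074 - -1926} = \frac{1}{62074 + 1926} = \frac{1}{64000}$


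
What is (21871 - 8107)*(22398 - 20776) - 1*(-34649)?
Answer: 22359857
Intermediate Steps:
(21871 - 8107)*(22398 - 20776) - 1*(-34649) = 13764*1622 + 34649 = 22325208 + 34649 = 22359857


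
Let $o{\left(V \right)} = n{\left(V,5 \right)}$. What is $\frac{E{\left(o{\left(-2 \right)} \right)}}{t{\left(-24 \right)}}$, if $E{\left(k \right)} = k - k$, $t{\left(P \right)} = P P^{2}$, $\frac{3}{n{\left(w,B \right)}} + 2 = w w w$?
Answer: $0$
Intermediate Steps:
$n{\left(w,B \right)} = \frac{3}{-2 + w^{3}}$ ($n{\left(w,B \right)} = \frac{3}{-2 + w w w} = \frac{3}{-2 + w^{2} w} = \frac{3}{-2 + w^{3}}$)
$o{\left(V \right)} = \frac{3}{-2 + V^{3}}$
$t{\left(P \right)} = P^{3}$
$E{\left(k \right)} = 0$
$\frac{E{\left(o{\left(-2 \right)} \right)}}{t{\left(-24 \right)}} = \frac{0}{\left(-24\right)^{3}} = \frac{0}{-13824} = 0 \left(- \frac{1}{13824}\right) = 0$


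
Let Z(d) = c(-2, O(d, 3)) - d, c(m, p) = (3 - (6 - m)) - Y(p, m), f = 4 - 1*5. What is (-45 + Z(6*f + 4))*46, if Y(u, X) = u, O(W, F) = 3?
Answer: -2346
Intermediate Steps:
f = -1 (f = 4 - 5 = -1)
c(m, p) = -3 + m - p (c(m, p) = (3 - (6 - m)) - p = (3 + (-6 + m)) - p = (-3 + m) - p = -3 + m - p)
Z(d) = -8 - d (Z(d) = (-3 - 2 - 1*3) - d = (-3 - 2 - 3) - d = -8 - d)
(-45 + Z(6*f + 4))*46 = (-45 + (-8 - (6*(-1) + 4)))*46 = (-45 + (-8 - (-6 + 4)))*46 = (-45 + (-8 - 1*(-2)))*46 = (-45 + (-8 + 2))*46 = (-45 - 6)*46 = -51*46 = -2346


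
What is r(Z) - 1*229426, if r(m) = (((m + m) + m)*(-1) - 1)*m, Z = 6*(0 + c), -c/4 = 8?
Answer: -339826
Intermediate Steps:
c = -32 (c = -4*8 = -32)
Z = -192 (Z = 6*(0 - 32) = 6*(-32) = -192)
r(m) = m*(-1 - 3*m) (r(m) = ((2*m + m)*(-1) - 1)*m = ((3*m)*(-1) - 1)*m = (-3*m - 1)*m = (-1 - 3*m)*m = m*(-1 - 3*m))
r(Z) - 1*229426 = -1*(-192)*(1 + 3*(-192)) - 1*229426 = -1*(-192)*(1 - 576) - 229426 = -1*(-192)*(-575) - 229426 = -110400 - 229426 = -339826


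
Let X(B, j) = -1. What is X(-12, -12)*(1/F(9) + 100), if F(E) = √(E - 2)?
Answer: -100 - √7/7 ≈ -100.38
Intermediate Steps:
F(E) = √(-2 + E)
X(-12, -12)*(1/F(9) + 100) = -(1/(√(-2 + 9)) + 100) = -(1/(√7) + 100) = -(√7/7 + 100) = -(100 + √7/7) = -100 - √7/7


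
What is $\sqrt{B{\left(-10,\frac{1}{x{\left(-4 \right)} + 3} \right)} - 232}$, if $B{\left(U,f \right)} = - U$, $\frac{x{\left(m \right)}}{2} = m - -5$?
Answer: $i \sqrt{222} \approx 14.9 i$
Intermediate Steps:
$x{\left(m \right)} = 10 + 2 m$ ($x{\left(m \right)} = 2 \left(m - -5\right) = 2 \left(m + 5\right) = 2 \left(5 + m\right) = 10 + 2 m$)
$\sqrt{B{\left(-10,\frac{1}{x{\left(-4 \right)} + 3} \right)} - 232} = \sqrt{\left(-1\right) \left(-10\right) - 232} = \sqrt{10 - 232} = \sqrt{-222} = i \sqrt{222}$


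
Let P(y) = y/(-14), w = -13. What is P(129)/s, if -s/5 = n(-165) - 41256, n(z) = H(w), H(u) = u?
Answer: -129/2888830 ≈ -4.4655e-5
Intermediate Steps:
P(y) = -y/14 (P(y) = y*(-1/14) = -y/14)
n(z) = -13
s = 206345 (s = -5*(-13 - 41256) = -5*(-41269) = 206345)
P(129)/s = -1/14*129/206345 = -129/14*1/206345 = -129/2888830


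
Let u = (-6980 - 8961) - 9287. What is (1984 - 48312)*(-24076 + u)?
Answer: 2284155712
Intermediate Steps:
u = -25228 (u = -15941 - 9287 = -25228)
(1984 - 48312)*(-24076 + u) = (1984 - 48312)*(-24076 - 25228) = -46328*(-49304) = 2284155712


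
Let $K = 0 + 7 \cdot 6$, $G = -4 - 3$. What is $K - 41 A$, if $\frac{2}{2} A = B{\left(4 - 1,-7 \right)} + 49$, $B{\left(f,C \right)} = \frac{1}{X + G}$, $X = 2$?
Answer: $- \frac{9794}{5} \approx -1958.8$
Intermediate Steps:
$G = -7$
$B{\left(f,C \right)} = - \frac{1}{5}$ ($B{\left(f,C \right)} = \frac{1}{2 - 7} = \frac{1}{-5} = - \frac{1}{5}$)
$K = 42$ ($K = 0 + 42 = 42$)
$A = \frac{244}{5}$ ($A = - \frac{1}{5} + 49 = \frac{244}{5} \approx 48.8$)
$K - 41 A = 42 - \frac{10004}{5} = - \frac{9794}{5}$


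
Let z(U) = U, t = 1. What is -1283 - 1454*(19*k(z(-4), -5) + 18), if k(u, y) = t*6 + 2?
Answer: -248463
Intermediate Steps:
k(u, y) = 8 (k(u, y) = 1*6 + 2 = 6 + 2 = 8)
-1283 - 1454*(19*k(z(-4), -5) + 18) = -1283 - 1454*(19*8 + 18) = -1283 - 1454*(152 + 18) = -1283 - 1454*170 = -1283 - 247180 = -248463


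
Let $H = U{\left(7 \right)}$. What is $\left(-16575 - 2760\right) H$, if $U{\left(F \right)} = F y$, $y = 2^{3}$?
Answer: $-1082760$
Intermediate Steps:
$y = 8$
$U{\left(F \right)} = 8 F$ ($U{\left(F \right)} = F 8 = 8 F$)
$H = 56$ ($H = 8 \cdot 7 = 56$)
$\left(-16575 - 2760\right) H = \left(-16575 - 2760\right) 56 = \left(-19335\right) 56 = -1082760$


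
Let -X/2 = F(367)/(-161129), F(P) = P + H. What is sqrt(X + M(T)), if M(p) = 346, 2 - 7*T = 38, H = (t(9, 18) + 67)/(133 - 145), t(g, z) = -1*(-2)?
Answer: sqrt(35932641285954)/322258 ≈ 18.601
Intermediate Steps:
t(g, z) = 2
H = -23/4 (H = (2 + 67)/(133 - 145) = 69/(-12) = 69*(-1/12) = -23/4 ≈ -5.7500)
F(P) = -23/4 + P (F(P) = P - 23/4 = -23/4 + P)
T = -36/7 (T = 2/7 - 1/7*38 = 2/7 - 38/7 = -36/7 ≈ -5.1429)
X = 1445/322258 (X = -2*(-23/4 + 367)/(-161129) = -1445*(-1)/(2*161129) = -2*(-1445/644516) = 1445/322258 ≈ 0.0044840)
sqrt(X + M(T)) = sqrt(1445/322258 + 346) = sqrt(111502713/322258) = sqrt(35932641285954)/322258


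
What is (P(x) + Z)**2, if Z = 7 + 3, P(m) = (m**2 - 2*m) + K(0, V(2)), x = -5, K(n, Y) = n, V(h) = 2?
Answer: 2025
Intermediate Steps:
P(m) = m**2 - 2*m (P(m) = (m**2 - 2*m) + 0 = m**2 - 2*m)
Z = 10
(P(x) + Z)**2 = (-5*(-2 - 5) + 10)**2 = (-5*(-7) + 10)**2 = (35 + 10)**2 = 45**2 = 2025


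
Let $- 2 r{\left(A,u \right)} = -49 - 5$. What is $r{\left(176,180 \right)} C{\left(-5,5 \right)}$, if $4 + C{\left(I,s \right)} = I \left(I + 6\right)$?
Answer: $-243$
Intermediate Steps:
$C{\left(I,s \right)} = -4 + I \left(6 + I\right)$ ($C{\left(I,s \right)} = -4 + I \left(I + 6\right) = -4 + I \left(6 + I\right)$)
$r{\left(A,u \right)} = 27$ ($r{\left(A,u \right)} = - \frac{-49 - 5}{2} = \left(- \frac{1}{2}\right) \left(-54\right) = 27$)
$r{\left(176,180 \right)} C{\left(-5,5 \right)} = 27 \left(-4 + \left(-5\right)^{2} + 6 \left(-5\right)\right) = 27 \left(-4 + 25 - 30\right) = 27 \left(-9\right) = -243$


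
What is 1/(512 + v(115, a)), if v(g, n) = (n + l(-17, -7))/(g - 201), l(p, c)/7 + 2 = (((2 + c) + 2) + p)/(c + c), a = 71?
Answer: 86/43965 ≈ 0.0019561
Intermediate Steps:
l(p, c) = -14 + 7*(4 + c + p)/(2*c) (l(p, c) = -14 + 7*((((2 + c) + 2) + p)/(c + c)) = -14 + 7*(((4 + c) + p)/((2*c))) = -14 + 7*((4 + c + p)*(1/(2*c))) = -14 + 7*((4 + c + p)/(2*c)) = -14 + 7*(4 + c + p)/(2*c))
v(g, n) = (-4 + n)/(-201 + g) (v(g, n) = (n + (7/2)*(4 - 17 - 3*(-7))/(-7))/(g - 201) = (n + (7/2)*(-1/7)*(4 - 17 + 21))/(-201 + g) = (n + (7/2)*(-1/7)*8)/(-201 + g) = (n - 4)/(-201 + g) = (-4 + n)/(-201 + g))
1/(512 + v(115, a)) = 1/(512 + (-4 + 71)/(-201 + 115)) = 1/(512 + 67/(-86)) = 1/(512 - 1/86*67) = 1/(512 - 67/86) = 1/(43965/86) = 86/43965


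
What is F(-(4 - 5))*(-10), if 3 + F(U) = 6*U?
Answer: -30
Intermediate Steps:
F(U) = -3 + 6*U
F(-(4 - 5))*(-10) = (-3 + 6*(-(4 - 5)))*(-10) = (-3 + 6*(-1*(-1)))*(-10) = (-3 + 6*1)*(-10) = (-3 + 6)*(-10) = 3*(-10) = -30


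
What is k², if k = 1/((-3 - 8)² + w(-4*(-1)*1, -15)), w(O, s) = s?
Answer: 1/11236 ≈ 8.9000e-5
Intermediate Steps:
k = 1/106 (k = 1/((-3 - 8)² - 15) = 1/((-11)² - 15) = 1/(121 - 15) = 1/106 ≈ 0.0094340)
k² = (1/106)² = 1/11236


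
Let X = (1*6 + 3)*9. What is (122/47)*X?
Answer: 9882/47 ≈ 210.26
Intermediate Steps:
X = 81 (X = (6 + 3)*9 = 9*9 = 81)
(122/47)*X = (122/47)*81 = 9882/47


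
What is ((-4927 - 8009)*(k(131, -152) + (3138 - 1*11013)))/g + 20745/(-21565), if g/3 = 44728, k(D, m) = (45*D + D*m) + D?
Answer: 50564751968/24113983 ≈ 2096.9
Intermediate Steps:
k(D, m) = 46*D + D*m
g = 134184 (g = 3*44728 = 134184)
((-4927 - 8009)*(k(131, -152) + (3138 - 1*11013)))/g + 20745/(-21565) = ((-4927 - 8009)*(131*(46 - 152) + (3138 - 1*11013)))/134184 + 20745/(-21565) = -12936*(131*(-106) + (3138 - 11013))*(1/134184) + 20745*(-1/21565) = -12936*(-13886 - 7875)*(1/134184) - 4149/4313 = -12936*(-21761)*(1/134184) - 4149/4313 = 281500296*(1/134184) - 4149/4313 = 11729179/5591 - 4149/4313 = 50564751968/24113983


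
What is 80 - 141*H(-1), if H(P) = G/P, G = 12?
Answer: 1772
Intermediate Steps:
H(P) = 12/P
80 - 141*H(-1) = 80 - 1692/(-1) = 80 - 1692*(-1) = 80 - 141*(-12) = 80 + 1692 = 1772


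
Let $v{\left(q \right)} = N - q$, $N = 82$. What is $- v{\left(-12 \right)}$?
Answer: $-94$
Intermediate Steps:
$v{\left(q \right)} = 82 - q$
$- v{\left(-12 \right)} = - (82 - -12) = - (82 + 12) = \left(-1\right) 94 = -94$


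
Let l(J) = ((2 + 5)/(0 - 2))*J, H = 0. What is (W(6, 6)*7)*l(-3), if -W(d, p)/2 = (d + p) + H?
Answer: -1764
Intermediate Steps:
W(d, p) = -2*d - 2*p (W(d, p) = -2*((d + p) + 0) = -2*(d + p) = -2*d - 2*p)
l(J) = -7*J/2 (l(J) = (7/(-2))*J = (7*(-1/2))*J = -7*J/2)
(W(6, 6)*7)*l(-3) = ((-2*6 - 2*6)*7)*(-7/2*(-3)) = ((-12 - 12)*7)*(21/2) = -24*7*(21/2) = -168*21/2 = -1764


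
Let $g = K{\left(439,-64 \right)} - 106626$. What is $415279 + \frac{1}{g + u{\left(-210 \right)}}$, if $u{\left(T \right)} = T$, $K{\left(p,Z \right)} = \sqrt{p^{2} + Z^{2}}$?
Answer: $\frac{4739884074486205}{11413734079} - \frac{\sqrt{196817}}{11413734079} \approx 4.1528 \cdot 10^{5}$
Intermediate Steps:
$K{\left(p,Z \right)} = \sqrt{Z^{2} + p^{2}}$
$g = -106626 + \sqrt{196817}$ ($g = \sqrt{\left(-64\right)^{2} + 439^{2}} - 106626 = \sqrt{4096 + 192721} - 106626 = \sqrt{196817} - 106626 = -106626 + \sqrt{196817} \approx -1.0618 \cdot 10^{5}$)
$415279 + \frac{1}{g + u{\left(-210 \right)}} = 415279 + \frac{1}{\left(-106626 + \sqrt{196817}\right) - 210} = 415279 + \frac{1}{-106836 + \sqrt{196817}}$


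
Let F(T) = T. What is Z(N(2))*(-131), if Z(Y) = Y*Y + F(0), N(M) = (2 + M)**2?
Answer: -33536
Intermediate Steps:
Z(Y) = Y**2 (Z(Y) = Y*Y + 0 = Y**2 + 0 = Y**2)
Z(N(2))*(-131) = ((2 + 2)**2)**2*(-131) = (4**2)**2*(-131) = 16**2*(-131) = 256*(-131) = -33536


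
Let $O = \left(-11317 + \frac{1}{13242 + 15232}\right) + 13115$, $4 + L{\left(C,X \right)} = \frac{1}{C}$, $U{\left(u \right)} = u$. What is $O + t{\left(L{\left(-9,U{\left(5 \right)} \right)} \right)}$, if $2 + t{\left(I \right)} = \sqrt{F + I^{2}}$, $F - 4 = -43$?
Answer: $\frac{51139305}{28474} + \frac{i \sqrt{1790}}{9} \approx 1796.0 + 4.7009 i$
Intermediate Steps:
$F = -39$ ($F = 4 - 43 = -39$)
$L{\left(C,X \right)} = -4 + \frac{1}{C}$
$t{\left(I \right)} = -2 + \sqrt{-39 + I^{2}}$
$O = \frac{51196253}{28474}$ ($O = \left(-11317 + \frac{1}{28474}\right) + 13115 = - \frac{322240257}{28474} + 13115 = \frac{51196253}{28474} \approx 1798.0$)
$O + t{\left(L{\left(-9,U{\left(5 \right)} \right)} \right)} = \frac{51196253}{28474} - \left(2 - \sqrt{-39 + \left(-4 + \frac{1}{-9}\right)^{2}}\right) = \frac{51196253}{28474} - \left(2 - \sqrt{-39 + \left(-4 - \frac{1}{9}\right)^{2}}\right) = \frac{51196253}{28474} - \left(2 - \sqrt{-39 + \left(- \frac{37}{9}\right)^{2}}\right) = \frac{51196253}{28474} - \left(2 - \sqrt{-39 + \frac{1369}{81}}\right) = \frac{51196253}{28474} - \left(2 - \sqrt{- \frac{1790}{81}}\right) = \frac{51196253}{28474} - \left(2 - \frac{i \sqrt{1790}}{9}\right) = \frac{51139305}{28474} + \frac{i \sqrt{1790}}{9}$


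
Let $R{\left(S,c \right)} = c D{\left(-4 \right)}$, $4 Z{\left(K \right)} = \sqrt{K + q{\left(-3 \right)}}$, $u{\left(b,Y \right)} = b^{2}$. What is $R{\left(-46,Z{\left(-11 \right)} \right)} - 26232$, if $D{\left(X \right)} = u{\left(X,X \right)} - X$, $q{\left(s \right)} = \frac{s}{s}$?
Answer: $-26232 + 5 i \sqrt{10} \approx -26232.0 + 15.811 i$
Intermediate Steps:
$q{\left(s \right)} = 1$
$Z{\left(K \right)} = \frac{\sqrt{1 + K}}{4}$ ($Z{\left(K \right)} = \frac{\sqrt{K + 1}}{4} = \frac{\sqrt{1 + K}}{4}$)
$D{\left(X \right)} = X^{2} - X$
$R{\left(S,c \right)} = 20 c$ ($R{\left(S,c \right)} = c \left(- 4 \left(-1 - 4\right)\right) = c \left(\left(-4\right) \left(-5\right)\right) = c 20 = 20 c$)
$R{\left(-46,Z{\left(-11 \right)} \right)} - 26232 = 20 \frac{\sqrt{1 - 11}}{4} - 26232 = 20 \frac{\sqrt{-10}}{4} - 26232 = 20 \frac{i \sqrt{10}}{4} - 26232 = 5 i \sqrt{10} - 26232 = -26232 + 5 i \sqrt{10}$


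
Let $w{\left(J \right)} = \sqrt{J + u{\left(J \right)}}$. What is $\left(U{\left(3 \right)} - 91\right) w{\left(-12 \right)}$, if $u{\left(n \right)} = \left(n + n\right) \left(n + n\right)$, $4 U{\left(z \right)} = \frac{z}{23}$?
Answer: $- \frac{8369 \sqrt{141}}{46} \approx -2160.4$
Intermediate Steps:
$U{\left(z \right)} = \frac{z}{92}$ ($U{\left(z \right)} = \frac{z \frac{1}{23}}{4} = \frac{\frac{1}{23} z}{4} = \frac{z}{92}$)
$u{\left(n \right)} = 4 n^{2}$ ($u{\left(n \right)} = 2 n 2 n = 4 n^{2}$)
$w{\left(J \right)} = \sqrt{J + 4 J^{2}}$
$\left(U{\left(3 \right)} - 91\right) w{\left(-12 \right)} = \left(\frac{1}{92} \cdot 3 - 91\right) \sqrt{- 12 \left(1 + 4 \left(-12\right)\right)} = \left(\frac{3}{92} - 91\right) \sqrt{- 12 \left(1 - 48\right)} = - \frac{8369 \sqrt{\left(-12\right) \left(-47\right)}}{92} = - \frac{8369 \sqrt{564}}{92} = - \frac{8369 \cdot 2 \sqrt{141}}{92} = - \frac{8369 \sqrt{141}}{46}$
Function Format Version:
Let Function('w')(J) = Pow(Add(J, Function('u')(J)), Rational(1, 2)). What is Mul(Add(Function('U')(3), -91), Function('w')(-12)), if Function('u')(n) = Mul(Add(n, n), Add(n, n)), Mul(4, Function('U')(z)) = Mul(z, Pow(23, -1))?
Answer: Mul(Rational(-8369, 46), Pow(141, Rational(1, 2))) ≈ -2160.4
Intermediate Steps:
Function('U')(z) = Mul(Rational(1, 92), z) (Function('U')(z) = Mul(Rational(1, 4), Mul(z, Pow(23, -1))) = Mul(Rational(1, 4), Mul(z, Rational(1, 23))) = Mul(Rational(1, 4), Mul(Rational(1, 23), z)) = Mul(Rational(1, 92), z))
Function('u')(n) = Mul(4, Pow(n, 2)) (Function('u')(n) = Mul(Mul(2, n), Mul(2, n)) = Mul(4, Pow(n, 2)))
Function('w')(J) = Pow(Add(J, Mul(4, Pow(J, 2))), Rational(1, 2))
Mul(Add(Function('U')(3), -91), Function('w')(-12)) = Mul(Add(Mul(Rational(1, 92), 3), -91), Pow(Mul(-12, Add(1, Mul(4, -12))), Rational(1, 2))) = Mul(Add(Rational(3, 92), -91), Pow(Mul(-12, Add(1, -48)), Rational(1, 2))) = Mul(Rational(-8369, 92), Pow(Mul(-12, -47), Rational(1, 2))) = Mul(Rational(-8369, 92), Pow(564, Rational(1, 2))) = Mul(Rational(-8369, 92), Mul(2, Pow(141, Rational(1, 2)))) = Mul(Rational(-8369, 46), Pow(141, Rational(1, 2)))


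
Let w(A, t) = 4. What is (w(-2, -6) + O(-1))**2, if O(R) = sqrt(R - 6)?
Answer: (4 + I*sqrt(7))**2 ≈ 9.0 + 21.166*I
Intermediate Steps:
O(R) = sqrt(-6 + R)
(w(-2, -6) + O(-1))**2 = (4 + sqrt(-6 - 1))**2 = (4 + sqrt(-7))**2 = (4 + I*sqrt(7))**2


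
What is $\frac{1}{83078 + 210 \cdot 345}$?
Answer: $\frac{1}{155528} \approx 6.4297 \cdot 10^{-6}$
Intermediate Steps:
$\frac{1}{83078 + 210 \cdot 345} = \frac{1}{83078 + 72450} = \frac{1}{155528}$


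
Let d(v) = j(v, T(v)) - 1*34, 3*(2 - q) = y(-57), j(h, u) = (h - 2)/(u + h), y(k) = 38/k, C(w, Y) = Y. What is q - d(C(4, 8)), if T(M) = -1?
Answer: 2228/63 ≈ 35.365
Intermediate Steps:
j(h, u) = (-2 + h)/(h + u)
q = 20/9 (q = 2 - 38/(3*(-57)) = 2 - 38*(-1)/(3*57) = 2 - 1/3*(-2/3) = 2 + 2/9 = 20/9 ≈ 2.2222)
d(v) = -34 + (-2 + v)/(-1 + v) (d(v) = (-2 + v)/(v - 1) - 1*34 = (-2 + v)/(-1 + v) - 34 = -34 + (-2 + v)/(-1 + v))
q - d(C(4, 8)) = 20/9 - (32 - 33*8)/(-1 + 8) = 20/9 - (32 - 264)/7 = 20/9 - (-232)/7 = 20/9 - 1*(-232/7) = 20/9 + 232/7 = 2228/63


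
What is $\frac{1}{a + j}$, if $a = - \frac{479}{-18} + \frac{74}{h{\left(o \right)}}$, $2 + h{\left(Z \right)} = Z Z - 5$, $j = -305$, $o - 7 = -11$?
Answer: $- \frac{6}{1621} \approx -0.0037014$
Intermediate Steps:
$o = -4$ ($o = 7 - 11 = -4$)
$h{\left(Z \right)} = -7 + Z^{2}$ ($h{\left(Z \right)} = -2 + \left(Z Z - 5\right) = -2 + \left(Z^{2} - 5\right) = -2 + \left(-5 + Z^{2}\right) = -7 + Z^{2}$)
$a = \frac{209}{6}$ ($a = - \frac{479}{-18} + \frac{74}{-7 + \left(-4\right)^{2}} = \left(-479\right) \left(- \frac{1}{18}\right) + \frac{74}{-7 + 16} = \frac{479}{18} + \frac{74}{9} = \frac{209}{6} \approx 34.833$)
$\frac{1}{a + j} = \frac{1}{\frac{209}{6} - 305} = \frac{1}{- \frac{1621}{6}} = - \frac{6}{1621}$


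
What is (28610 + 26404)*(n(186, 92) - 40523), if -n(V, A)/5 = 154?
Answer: -2271693102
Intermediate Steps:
n(V, A) = -770 (n(V, A) = -5*154 = -770)
(28610 + 26404)*(n(186, 92) - 40523) = (28610 + 26404)*(-770 - 40523) = 55014*(-41293) = -2271693102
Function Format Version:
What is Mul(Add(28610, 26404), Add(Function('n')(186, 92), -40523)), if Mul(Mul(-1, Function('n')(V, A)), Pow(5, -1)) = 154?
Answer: -2271693102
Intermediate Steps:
Function('n')(V, A) = -770 (Function('n')(V, A) = Mul(-5, 154) = -770)
Mul(Add(28610, 26404), Add(Function('n')(186, 92), -40523)) = Mul(Add(28610, 26404), Add(-770, -40523)) = Mul(55014, -41293) = -2271693102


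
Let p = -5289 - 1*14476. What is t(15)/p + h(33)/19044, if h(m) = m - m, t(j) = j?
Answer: -3/3953 ≈ -0.00075892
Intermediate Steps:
p = -19765 (p = -5289 - 14476 = -19765)
h(m) = 0
t(15)/p + h(33)/19044 = 15/(-19765) + 0/19044 = 15*(-1/19765) + 0*(1/19044) = -3/3953 + 0 = -3/3953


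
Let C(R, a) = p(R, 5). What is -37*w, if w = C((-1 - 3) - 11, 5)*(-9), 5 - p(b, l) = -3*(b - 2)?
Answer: -15318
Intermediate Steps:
p(b, l) = -1 + 3*b (p(b, l) = 5 - (-3)*(b - 2) = 5 - (-3)*(-2 + b) = 5 - (6 - 3*b) = 5 + (-6 + 3*b) = -1 + 3*b)
C(R, a) = -1 + 3*R
w = 414 (w = (-1 + 3*((-1 - 3) - 11))*(-9) = (-1 + 3*(-4 - 11))*(-9) = (-1 + 3*(-15))*(-9) = (-1 - 45)*(-9) = -46*(-9) = 414)
-37*w = -37*414 = -15318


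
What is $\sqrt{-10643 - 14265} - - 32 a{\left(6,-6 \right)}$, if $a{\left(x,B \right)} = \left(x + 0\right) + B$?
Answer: $2 i \sqrt{6227} \approx 157.82 i$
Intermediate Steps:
$a{\left(x,B \right)} = B + x$ ($a{\left(x,B \right)} = x + B = B + x$)
$\sqrt{-10643 - 14265} - - 32 a{\left(6,-6 \right)} = \sqrt{-10643 - 14265} - - 32 \left(-6 + 6\right) = \sqrt{-24908} - \left(-32\right) 0 = 2 i \sqrt{6227} - 0 = 2 i \sqrt{6227} + 0 = 2 i \sqrt{6227}$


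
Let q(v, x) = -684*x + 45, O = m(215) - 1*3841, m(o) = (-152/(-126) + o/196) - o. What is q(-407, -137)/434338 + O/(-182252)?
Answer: 16623359417641/69818210813232 ≈ 0.23809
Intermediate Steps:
m(o) = 76/63 - 195*o/196 (m(o) = (-152*(-1/126) + o*(1/196)) - o = (76/63 + o/196) - o = 76/63 - 195*o/196)
O = -7150721/1764 (O = (76/63 - 195/196*215) - 1*3841 = (76/63 - 41925/196) - 3841 = -375197/1764 - 3841 = -7150721/1764 ≈ -4053.7)
q(v, x) = 45 - 684*x
q(-407, -137)/434338 + O/(-182252) = (45 - 684*(-137))/434338 - 7150721/1764/(-182252) = (45 + 93708)*(1/434338) - 7150721/1764*(-1/182252) = 93753*(1/434338) + 7150721/321492528 = 93753/434338 + 7150721/321492528 = 16623359417641/69818210813232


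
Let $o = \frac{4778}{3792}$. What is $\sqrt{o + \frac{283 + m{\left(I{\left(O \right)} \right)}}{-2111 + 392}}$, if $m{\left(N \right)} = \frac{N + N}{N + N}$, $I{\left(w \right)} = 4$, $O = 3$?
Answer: $\frac{\sqrt{35893984802}}{181068} \approx 1.0463$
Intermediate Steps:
$o = \frac{2389}{1896}$ ($o = 4778 \cdot \frac{1}{3792} = \frac{2389}{1896} \approx 1.26$)
$m{\left(N \right)} = 1$ ($m{\left(N \right)} = \frac{2 N}{2 N} = 2 N \frac{1}{2 N} = 1$)
$\sqrt{o + \frac{283 + m{\left(I{\left(O \right)} \right)}}{-2111 + 392}} = \sqrt{\frac{2389}{1896} + \frac{283 + 1}{-2111 + 392}} = \sqrt{\frac{2389}{1896} + \frac{284}{-1719}} = \sqrt{\frac{2389}{1896} + 284 \left(- \frac{1}{1719}\right)} = \sqrt{\frac{2389}{1896} - \frac{284}{1719}} = \sqrt{\frac{1189409}{1086408}} = \frac{\sqrt{35893984802}}{181068}$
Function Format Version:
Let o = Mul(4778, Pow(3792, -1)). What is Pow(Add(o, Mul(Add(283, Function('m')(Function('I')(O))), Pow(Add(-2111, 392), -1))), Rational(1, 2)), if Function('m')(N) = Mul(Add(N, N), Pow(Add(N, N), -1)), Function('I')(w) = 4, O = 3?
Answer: Mul(Rational(1, 181068), Pow(35893984802, Rational(1, 2))) ≈ 1.0463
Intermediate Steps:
o = Rational(2389, 1896) (o = Mul(4778, Rational(1, 3792)) = Rational(2389, 1896) ≈ 1.2600)
Function('m')(N) = 1 (Function('m')(N) = Mul(Mul(2, N), Pow(Mul(2, N), -1)) = Mul(Mul(2, N), Mul(Rational(1, 2), Pow(N, -1))) = 1)
Pow(Add(o, Mul(Add(283, Function('m')(Function('I')(O))), Pow(Add(-2111, 392), -1))), Rational(1, 2)) = Pow(Add(Rational(2389, 1896), Mul(Add(283, 1), Pow(Add(-2111, 392), -1))), Rational(1, 2)) = Pow(Add(Rational(2389, 1896), Mul(284, Pow(-1719, -1))), Rational(1, 2)) = Pow(Add(Rational(2389, 1896), Mul(284, Rational(-1, 1719))), Rational(1, 2)) = Pow(Add(Rational(2389, 1896), Rational(-284, 1719)), Rational(1, 2)) = Pow(Rational(1189409, 1086408), Rational(1, 2)) = Mul(Rational(1, 181068), Pow(35893984802, Rational(1, 2)))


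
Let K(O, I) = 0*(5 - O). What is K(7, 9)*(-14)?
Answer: 0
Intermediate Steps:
K(O, I) = 0
K(7, 9)*(-14) = 0*(-14) = 0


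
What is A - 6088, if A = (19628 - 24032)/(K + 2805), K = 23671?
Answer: -40297573/6619 ≈ -6088.2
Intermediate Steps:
A = -1101/6619 (A = (19628 - 24032)/(23671 + 2805) = -4404/26476 = -4404*1/26476 = -1101/6619 ≈ -0.16634)
A - 6088 = -1101/6619 - 6088 = -40297573/6619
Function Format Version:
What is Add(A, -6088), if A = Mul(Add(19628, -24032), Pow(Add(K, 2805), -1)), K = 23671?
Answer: Rational(-40297573, 6619) ≈ -6088.2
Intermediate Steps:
A = Rational(-1101, 6619) (A = Mul(Add(19628, -24032), Pow(Add(23671, 2805), -1)) = Mul(-4404, Pow(26476, -1)) = Mul(-4404, Rational(1, 26476)) = Rational(-1101, 6619) ≈ -0.16634)
Add(A, -6088) = Add(Rational(-1101, 6619), -6088) = Rational(-40297573, 6619)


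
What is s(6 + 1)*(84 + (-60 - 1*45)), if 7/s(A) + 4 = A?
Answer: -49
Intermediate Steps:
s(A) = 7/(-4 + A)
s(6 + 1)*(84 + (-60 - 1*45)) = (7/(-4 + (6 + 1)))*(84 + (-60 - 1*45)) = (7/(-4 + 7))*(84 + (-60 - 45)) = (7/3)*(84 - 105) = (7*(1/3))*(-21) = (7/3)*(-21) = -49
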